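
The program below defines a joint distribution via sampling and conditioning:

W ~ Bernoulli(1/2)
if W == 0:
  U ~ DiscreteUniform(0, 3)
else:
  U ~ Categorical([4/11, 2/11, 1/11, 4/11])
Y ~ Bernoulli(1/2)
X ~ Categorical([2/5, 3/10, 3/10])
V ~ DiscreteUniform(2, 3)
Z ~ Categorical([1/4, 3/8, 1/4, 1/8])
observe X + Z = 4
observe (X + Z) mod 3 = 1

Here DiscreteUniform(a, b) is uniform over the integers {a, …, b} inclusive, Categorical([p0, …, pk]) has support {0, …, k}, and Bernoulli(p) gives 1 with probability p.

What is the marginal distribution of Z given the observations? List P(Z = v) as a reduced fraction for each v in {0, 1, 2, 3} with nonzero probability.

Enumerate traces; 64 have nonzero weight after conditioning:
  (W=0, U=0, Y=0, X=1, V=2, Z=3) weight 3/2560
  (W=0, U=0, Y=0, X=1, V=3, Z=3) weight 3/2560
  (W=0, U=0, Y=0, X=2, V=2, Z=2) weight 3/1280
  (W=0, U=0, Y=0, X=2, V=3, Z=2) weight 3/1280
  (W=0, U=0, Y=1, X=1, V=2, Z=3) weight 3/2560
  (W=0, U=0, Y=1, X=1, V=3, Z=3) weight 3/2560
  (W=0, U=0, Y=1, X=2, V=2, Z=2) weight 3/1280
  (W=0, U=0, Y=1, X=2, V=3, Z=2) weight 3/1280
  … 56 more
Group by Z:
  weight(Z=2) = 3/40
  weight(Z=3) = 3/80
Total weight = 3/40 + 3/80 = 9/80
P(Z=2 | obs) = 3/40 / 9/80 = 2/3
P(Z=3 | obs) = 3/80 / 9/80 = 1/3

P(Z=2) = 2/3, P(Z=3) = 1/3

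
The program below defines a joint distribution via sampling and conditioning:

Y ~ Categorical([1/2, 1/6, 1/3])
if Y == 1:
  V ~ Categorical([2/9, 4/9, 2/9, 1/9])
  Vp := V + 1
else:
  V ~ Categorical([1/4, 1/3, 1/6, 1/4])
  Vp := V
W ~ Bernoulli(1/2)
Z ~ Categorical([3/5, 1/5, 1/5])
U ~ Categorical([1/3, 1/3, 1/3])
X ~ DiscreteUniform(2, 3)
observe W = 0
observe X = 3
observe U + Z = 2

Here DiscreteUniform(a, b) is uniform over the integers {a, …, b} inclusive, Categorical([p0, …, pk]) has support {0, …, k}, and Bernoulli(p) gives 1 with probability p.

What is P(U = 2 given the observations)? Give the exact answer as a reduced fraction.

P(U = 2 | obs) = 3/5

Enumerate traces; 36 have nonzero weight after conditioning:
  (Y=0, V=0, W=0, Z=0, U=2, X=3) weight 1/160
  (Y=0, V=0, W=0, Z=1, U=1, X=3) weight 1/480
  (Y=0, V=0, W=0, Z=2, U=0, X=3) weight 1/480
  (Y=0, V=1, W=0, Z=0, U=2, X=3) weight 1/120
  (Y=0, V=1, W=0, Z=1, U=1, X=3) weight 1/360
  (Y=0, V=1, W=0, Z=2, U=0, X=3) weight 1/360
  (Y=0, V=2, W=0, Z=0, U=2, X=3) weight 1/240
  (Y=0, V=2, W=0, Z=1, U=1, X=3) weight 1/720
  … 28 more
Group by U:
  weight(U=0) = 1/60
  weight(U=1) = 1/60
  weight(U=2) = 1/20
Total weight = 1/60 + 1/60 + 1/20 = 1/12
P(U=0 | obs) = 1/60 / 1/12 = 1/5
P(U=1 | obs) = 1/60 / 1/12 = 1/5
P(U=2 | obs) = 1/20 / 1/12 = 3/5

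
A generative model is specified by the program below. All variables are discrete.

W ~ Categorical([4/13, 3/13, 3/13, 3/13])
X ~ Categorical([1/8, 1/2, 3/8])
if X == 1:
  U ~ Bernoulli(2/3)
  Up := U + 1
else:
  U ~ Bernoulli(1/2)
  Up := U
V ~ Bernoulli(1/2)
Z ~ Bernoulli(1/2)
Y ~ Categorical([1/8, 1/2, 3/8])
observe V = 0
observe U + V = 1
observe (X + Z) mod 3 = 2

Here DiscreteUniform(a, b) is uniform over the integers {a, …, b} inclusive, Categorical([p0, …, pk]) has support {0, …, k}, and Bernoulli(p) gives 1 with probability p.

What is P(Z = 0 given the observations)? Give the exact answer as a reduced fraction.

P(Z = 0 | obs) = 9/25

Enumerate traces; 24 have nonzero weight after conditioning:
  (W=0, X=1, U=1, V=0, Z=1, Y=0) weight 1/312
  (W=0, X=1, U=1, V=0, Z=1, Y=1) weight 1/78
  (W=0, X=1, U=1, V=0, Z=1, Y=2) weight 1/104
  (W=0, X=2, U=1, V=0, Z=0, Y=0) weight 3/1664
  (W=0, X=2, U=1, V=0, Z=0, Y=1) weight 3/416
  (W=0, X=2, U=1, V=0, Z=0, Y=2) weight 9/1664
  (W=1, X=1, U=1, V=0, Z=1, Y=0) weight 1/416
  (W=1, X=1, U=1, V=0, Z=1, Y=1) weight 1/104
  … 16 more
Group by Z:
  weight(Z=0) = 3/64
  weight(Z=1) = 1/12
Total weight = 3/64 + 1/12 = 25/192
P(Z=0 | obs) = 3/64 / 25/192 = 9/25
P(Z=1 | obs) = 1/12 / 25/192 = 16/25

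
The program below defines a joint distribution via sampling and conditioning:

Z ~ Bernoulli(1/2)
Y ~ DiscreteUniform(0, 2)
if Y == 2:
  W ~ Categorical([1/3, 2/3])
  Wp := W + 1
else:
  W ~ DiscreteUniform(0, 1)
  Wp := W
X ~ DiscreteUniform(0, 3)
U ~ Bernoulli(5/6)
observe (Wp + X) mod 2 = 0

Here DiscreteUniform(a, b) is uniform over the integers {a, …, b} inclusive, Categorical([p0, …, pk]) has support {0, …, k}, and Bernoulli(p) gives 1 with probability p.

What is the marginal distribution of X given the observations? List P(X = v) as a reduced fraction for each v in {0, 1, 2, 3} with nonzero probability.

P(X=0) = 5/18, P(X=1) = 2/9, P(X=2) = 5/18, P(X=3) = 2/9

Enumerate traces; 48 have nonzero weight after conditioning:
  (Z=0, Y=0, W=0, X=0, U=0) weight 1/288
  (Z=0, Y=0, W=0, X=0, U=1) weight 5/288
  (Z=0, Y=0, W=0, X=2, U=0) weight 1/288
  (Z=0, Y=0, W=0, X=2, U=1) weight 5/288
  (Z=0, Y=0, W=1, X=1, U=0) weight 1/288
  (Z=0, Y=0, W=1, X=1, U=1) weight 5/288
  (Z=0, Y=0, W=1, X=3, U=0) weight 1/288
  (Z=0, Y=0, W=1, X=3, U=1) weight 5/288
  … 40 more
Group by X:
  weight(X=0) = 5/36
  weight(X=1) = 1/9
  weight(X=2) = 5/36
  weight(X=3) = 1/9
Total weight = 5/36 + 1/9 + 5/36 + 1/9 = 1/2
P(X=0 | obs) = 5/36 / 1/2 = 5/18
P(X=1 | obs) = 1/9 / 1/2 = 2/9
P(X=2 | obs) = 5/36 / 1/2 = 5/18
P(X=3 | obs) = 1/9 / 1/2 = 2/9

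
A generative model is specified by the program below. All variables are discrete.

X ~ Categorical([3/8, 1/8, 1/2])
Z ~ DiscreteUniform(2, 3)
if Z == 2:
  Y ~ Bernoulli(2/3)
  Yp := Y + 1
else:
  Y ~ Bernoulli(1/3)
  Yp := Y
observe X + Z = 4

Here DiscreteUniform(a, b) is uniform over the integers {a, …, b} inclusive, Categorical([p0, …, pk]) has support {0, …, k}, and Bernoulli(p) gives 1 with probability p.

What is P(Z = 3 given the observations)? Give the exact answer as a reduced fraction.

P(Z = 3 | obs) = 1/5

Enumerate traces; 4 have nonzero weight after conditioning:
  (X=1, Z=3, Y=0) weight 1/24
  (X=1, Z=3, Y=1) weight 1/48
  (X=2, Z=2, Y=0) weight 1/12
  (X=2, Z=2, Y=1) weight 1/6
Group by Z:
  weight(Z=2) = 1/4
  weight(Z=3) = 1/16
Total weight = 1/4 + 1/16 = 5/16
P(Z=2 | obs) = 1/4 / 5/16 = 4/5
P(Z=3 | obs) = 1/16 / 5/16 = 1/5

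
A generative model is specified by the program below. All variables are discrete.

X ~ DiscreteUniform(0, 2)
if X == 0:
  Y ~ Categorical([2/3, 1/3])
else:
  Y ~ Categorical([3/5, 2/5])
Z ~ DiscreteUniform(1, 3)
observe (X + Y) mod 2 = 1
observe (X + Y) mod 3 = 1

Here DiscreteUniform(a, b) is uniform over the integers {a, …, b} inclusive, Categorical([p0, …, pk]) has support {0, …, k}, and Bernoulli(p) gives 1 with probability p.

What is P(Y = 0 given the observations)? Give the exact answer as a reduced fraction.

P(Y = 0 | obs) = 9/14

Enumerate traces; 6 have nonzero weight after conditioning:
  (X=0, Y=1, Z=1) weight 1/27
  (X=0, Y=1, Z=2) weight 1/27
  (X=0, Y=1, Z=3) weight 1/27
  (X=1, Y=0, Z=1) weight 1/15
  (X=1, Y=0, Z=2) weight 1/15
  (X=1, Y=0, Z=3) weight 1/15
Group by Y:
  weight(Y=0) = 1/5
  weight(Y=1) = 1/9
Total weight = 1/5 + 1/9 = 14/45
P(Y=0 | obs) = 1/5 / 14/45 = 9/14
P(Y=1 | obs) = 1/9 / 14/45 = 5/14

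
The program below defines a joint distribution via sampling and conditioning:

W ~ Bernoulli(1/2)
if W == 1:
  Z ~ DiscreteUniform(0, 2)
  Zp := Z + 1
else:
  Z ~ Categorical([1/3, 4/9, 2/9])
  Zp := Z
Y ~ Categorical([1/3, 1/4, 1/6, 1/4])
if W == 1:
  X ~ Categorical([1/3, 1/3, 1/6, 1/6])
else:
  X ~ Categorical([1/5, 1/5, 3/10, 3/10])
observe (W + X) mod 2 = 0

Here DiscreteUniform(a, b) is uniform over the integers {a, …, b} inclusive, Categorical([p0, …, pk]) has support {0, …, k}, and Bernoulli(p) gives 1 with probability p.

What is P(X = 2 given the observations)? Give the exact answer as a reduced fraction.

P(X = 2 | obs) = 3/10

Enumerate traces; 48 have nonzero weight after conditioning:
  (W=0, Z=0, Y=0, X=0) weight 1/90
  (W=0, Z=0, Y=0, X=2) weight 1/60
  (W=0, Z=0, Y=1, X=0) weight 1/120
  (W=0, Z=0, Y=1, X=2) weight 1/80
  (W=0, Z=0, Y=2, X=0) weight 1/180
  (W=0, Z=0, Y=2, X=2) weight 1/120
  (W=0, Z=0, Y=3, X=0) weight 1/120
  (W=0, Z=0, Y=3, X=2) weight 1/80
  (W=1, Z=0, Y=0, X=1) weight 1/54
  (W=1, Z=0, Y=0, X=3) weight 1/108
  … 38 more
Group by X:
  weight(X=0) = 1/10
  weight(X=1) = 1/6
  weight(X=2) = 3/20
  weight(X=3) = 1/12
Total weight = 1/10 + 1/6 + 3/20 + 1/12 = 1/2
P(X=0 | obs) = 1/10 / 1/2 = 1/5
P(X=1 | obs) = 1/6 / 1/2 = 1/3
P(X=2 | obs) = 3/20 / 1/2 = 3/10
P(X=3 | obs) = 1/12 / 1/2 = 1/6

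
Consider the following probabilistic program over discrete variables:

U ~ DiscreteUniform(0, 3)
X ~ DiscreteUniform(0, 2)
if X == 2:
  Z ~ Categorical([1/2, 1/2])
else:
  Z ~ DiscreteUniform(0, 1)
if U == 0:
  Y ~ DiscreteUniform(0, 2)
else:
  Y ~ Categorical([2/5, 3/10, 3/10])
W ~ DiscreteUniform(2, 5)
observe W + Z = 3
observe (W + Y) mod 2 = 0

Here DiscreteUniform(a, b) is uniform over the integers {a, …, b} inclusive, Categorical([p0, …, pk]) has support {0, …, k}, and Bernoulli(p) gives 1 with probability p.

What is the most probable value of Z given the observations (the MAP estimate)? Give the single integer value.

Enumerate traces; 36 have nonzero weight after conditioning:
  (U=0, X=0, Z=0, Y=1, W=3) weight 1/288
  (U=0, X=0, Z=1, Y=0, W=2) weight 1/288
  (U=0, X=0, Z=1, Y=2, W=2) weight 1/288
  (U=0, X=1, Z=0, Y=1, W=3) weight 1/288
  (U=0, X=1, Z=1, Y=0, W=2) weight 1/288
  (U=0, X=1, Z=1, Y=2, W=2) weight 1/288
  (U=0, X=2, Z=0, Y=1, W=3) weight 1/288
  (U=0, X=2, Z=1, Y=0, W=2) weight 1/288
  … 28 more
Group by Z:
  weight(Z=0) = 37/960
  weight(Z=1) = 83/960
Total weight = 37/960 + 83/960 = 1/8
P(Z=0 | obs) = 37/960 / 1/8 = 37/120
P(Z=1 | obs) = 83/960 / 1/8 = 83/120
argmax = 1

argmax_v P(Z = v | obs) = 1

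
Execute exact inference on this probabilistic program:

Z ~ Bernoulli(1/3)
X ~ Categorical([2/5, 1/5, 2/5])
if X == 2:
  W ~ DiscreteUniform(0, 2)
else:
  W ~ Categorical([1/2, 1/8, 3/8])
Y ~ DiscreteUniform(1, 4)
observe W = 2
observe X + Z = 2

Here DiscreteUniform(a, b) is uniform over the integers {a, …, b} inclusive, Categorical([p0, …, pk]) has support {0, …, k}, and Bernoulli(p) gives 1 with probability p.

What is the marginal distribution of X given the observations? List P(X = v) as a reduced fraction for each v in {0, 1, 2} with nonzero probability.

P(X=1) = 9/41, P(X=2) = 32/41

Enumerate traces; 8 have nonzero weight after conditioning:
  (Z=0, X=2, W=2, Y=1) weight 1/45
  (Z=0, X=2, W=2, Y=2) weight 1/45
  (Z=0, X=2, W=2, Y=3) weight 1/45
  (Z=0, X=2, W=2, Y=4) weight 1/45
  (Z=1, X=1, W=2, Y=1) weight 1/160
  (Z=1, X=1, W=2, Y=2) weight 1/160
  (Z=1, X=1, W=2, Y=3) weight 1/160
  (Z=1, X=1, W=2, Y=4) weight 1/160
Group by X:
  weight(X=1) = 1/40
  weight(X=2) = 4/45
Total weight = 1/40 + 4/45 = 41/360
P(X=1 | obs) = 1/40 / 41/360 = 9/41
P(X=2 | obs) = 4/45 / 41/360 = 32/41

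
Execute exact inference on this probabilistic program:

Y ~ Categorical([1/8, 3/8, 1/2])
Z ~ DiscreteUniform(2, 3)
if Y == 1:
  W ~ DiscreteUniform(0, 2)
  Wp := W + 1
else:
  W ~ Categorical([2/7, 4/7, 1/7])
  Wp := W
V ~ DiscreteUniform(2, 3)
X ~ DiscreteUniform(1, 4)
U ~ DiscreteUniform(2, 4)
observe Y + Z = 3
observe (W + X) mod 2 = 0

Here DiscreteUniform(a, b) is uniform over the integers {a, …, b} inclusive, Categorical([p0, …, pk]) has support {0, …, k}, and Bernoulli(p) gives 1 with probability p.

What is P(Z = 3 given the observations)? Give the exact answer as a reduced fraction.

P(Z = 3 | obs) = 1/4

Enumerate traces; 72 have nonzero weight after conditioning:
  (Y=0, Z=3, W=0, V=2, X=2, U=2) weight 1/1344
  (Y=0, Z=3, W=0, V=2, X=2, U=3) weight 1/1344
  (Y=0, Z=3, W=0, V=2, X=2, U=4) weight 1/1344
  (Y=0, Z=3, W=0, V=2, X=4, U=2) weight 1/1344
  (Y=0, Z=3, W=0, V=2, X=4, U=3) weight 1/1344
  (Y=0, Z=3, W=0, V=2, X=4, U=4) weight 1/1344
  (Y=0, Z=3, W=0, V=3, X=2, U=2) weight 1/1344
  (Y=0, Z=3, W=0, V=3, X=2, U=3) weight 1/1344
  (Y=1, Z=2, W=0, V=2, X=2, U=2) weight 1/384
  … 63 more
Group by Z:
  weight(Z=2) = 3/32
  weight(Z=3) = 1/32
Total weight = 3/32 + 1/32 = 1/8
P(Z=2 | obs) = 3/32 / 1/8 = 3/4
P(Z=3 | obs) = 1/32 / 1/8 = 1/4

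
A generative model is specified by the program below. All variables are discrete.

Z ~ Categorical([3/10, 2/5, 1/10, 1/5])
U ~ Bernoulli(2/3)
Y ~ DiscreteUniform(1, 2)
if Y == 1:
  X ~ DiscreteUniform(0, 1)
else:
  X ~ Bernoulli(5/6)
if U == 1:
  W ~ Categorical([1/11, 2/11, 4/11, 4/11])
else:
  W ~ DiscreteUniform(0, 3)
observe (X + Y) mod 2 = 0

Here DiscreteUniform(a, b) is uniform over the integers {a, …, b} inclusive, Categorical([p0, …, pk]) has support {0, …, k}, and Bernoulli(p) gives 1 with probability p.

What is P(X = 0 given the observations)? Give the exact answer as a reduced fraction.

P(X = 0 | obs) = 1/4

Enumerate traces; 64 have nonzero weight after conditioning:
  (Z=0, U=0, Y=1, X=1, W=0) weight 1/160
  (Z=0, U=0, Y=1, X=1, W=1) weight 1/160
  (Z=0, U=0, Y=1, X=1, W=2) weight 1/160
  (Z=0, U=0, Y=1, X=1, W=3) weight 1/160
  (Z=0, U=0, Y=2, X=0, W=0) weight 1/480
  (Z=0, U=0, Y=2, X=0, W=1) weight 1/480
  (Z=0, U=0, Y=2, X=0, W=2) weight 1/480
  (Z=0, U=0, Y=2, X=0, W=3) weight 1/480
  … 56 more
Group by X:
  weight(X=0) = 1/12
  weight(X=1) = 1/4
Total weight = 1/12 + 1/4 = 1/3
P(X=0 | obs) = 1/12 / 1/3 = 1/4
P(X=1 | obs) = 1/4 / 1/3 = 3/4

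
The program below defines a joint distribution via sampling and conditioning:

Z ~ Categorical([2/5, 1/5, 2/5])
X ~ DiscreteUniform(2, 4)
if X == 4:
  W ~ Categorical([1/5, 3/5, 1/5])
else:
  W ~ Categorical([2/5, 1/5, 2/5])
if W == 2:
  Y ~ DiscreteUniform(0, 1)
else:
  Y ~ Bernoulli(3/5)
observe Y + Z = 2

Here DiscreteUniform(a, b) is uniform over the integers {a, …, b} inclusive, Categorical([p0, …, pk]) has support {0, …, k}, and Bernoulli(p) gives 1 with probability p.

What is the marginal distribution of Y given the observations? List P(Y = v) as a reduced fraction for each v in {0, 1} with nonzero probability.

P(Y=0) = 26/43, P(Y=1) = 17/43

Enumerate traces; 18 have nonzero weight after conditioning:
  (Z=1, X=2, W=0, Y=1) weight 2/125
  (Z=1, X=2, W=1, Y=1) weight 1/125
  (Z=1, X=2, W=2, Y=1) weight 1/75
  (Z=1, X=3, W=0, Y=1) weight 2/125
  (Z=1, X=3, W=1, Y=1) weight 1/125
  (Z=1, X=3, W=2, Y=1) weight 1/75
  (Z=1, X=4, W=0, Y=1) weight 1/125
  (Z=1, X=4, W=1, Y=1) weight 3/125
  (Z=2, X=2, W=0, Y=0) weight 8/375
  … 9 more
Group by Y:
  weight(Y=0) = 13/75
  weight(Y=1) = 17/150
Total weight = 13/75 + 17/150 = 43/150
P(Y=0 | obs) = 13/75 / 43/150 = 26/43
P(Y=1 | obs) = 17/150 / 43/150 = 17/43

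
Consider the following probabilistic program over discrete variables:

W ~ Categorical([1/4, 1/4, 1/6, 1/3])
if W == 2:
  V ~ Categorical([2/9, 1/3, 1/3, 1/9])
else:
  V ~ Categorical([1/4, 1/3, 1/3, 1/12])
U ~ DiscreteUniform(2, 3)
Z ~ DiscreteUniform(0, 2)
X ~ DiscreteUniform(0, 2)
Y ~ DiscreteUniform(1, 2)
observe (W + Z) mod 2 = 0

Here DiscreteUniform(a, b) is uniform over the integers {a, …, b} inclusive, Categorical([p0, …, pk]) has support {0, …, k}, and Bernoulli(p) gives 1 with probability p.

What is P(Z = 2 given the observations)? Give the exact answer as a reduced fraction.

Enumerate traces; 288 have nonzero weight after conditioning:
  (W=0, V=0, U=2, Z=0, X=0, Y=1) weight 1/576
  (W=0, V=0, U=2, Z=0, X=0, Y=2) weight 1/576
  (W=0, V=0, U=2, Z=0, X=1, Y=1) weight 1/576
  (W=0, V=0, U=2, Z=0, X=1, Y=2) weight 1/576
  (W=0, V=0, U=2, Z=0, X=2, Y=1) weight 1/576
  (W=0, V=0, U=2, Z=0, X=2, Y=2) weight 1/576
  (W=0, V=0, U=2, Z=2, X=0, Y=1) weight 1/576
  (W=0, V=0, U=2, Z=2, X=0, Y=2) weight 1/576
  (W=1, V=0, U=2, Z=1, X=0, Y=1) weight 1/576
  … 279 more
Group by Z:
  weight(Z=0) = 5/36
  weight(Z=1) = 7/36
  weight(Z=2) = 5/36
Total weight = 5/36 + 7/36 + 5/36 = 17/36
P(Z=0 | obs) = 5/36 / 17/36 = 5/17
P(Z=1 | obs) = 7/36 / 17/36 = 7/17
P(Z=2 | obs) = 5/36 / 17/36 = 5/17

P(Z = 2 | obs) = 5/17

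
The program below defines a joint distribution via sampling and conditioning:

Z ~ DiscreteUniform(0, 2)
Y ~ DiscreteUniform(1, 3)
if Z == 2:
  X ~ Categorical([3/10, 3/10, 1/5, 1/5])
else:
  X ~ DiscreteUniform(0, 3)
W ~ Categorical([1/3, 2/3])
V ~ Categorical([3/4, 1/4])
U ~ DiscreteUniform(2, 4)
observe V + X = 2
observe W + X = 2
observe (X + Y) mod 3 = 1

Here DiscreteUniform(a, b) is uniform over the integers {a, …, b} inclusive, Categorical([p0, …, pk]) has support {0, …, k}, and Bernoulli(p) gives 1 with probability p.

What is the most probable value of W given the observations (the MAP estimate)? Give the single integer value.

argmax_v P(W = v | obs) = 0

Enumerate traces; 18 have nonzero weight after conditioning:
  (Z=0, Y=2, X=2, W=0, V=0, U=2) weight 1/432
  (Z=0, Y=2, X=2, W=0, V=0, U=3) weight 1/432
  (Z=0, Y=2, X=2, W=0, V=0, U=4) weight 1/432
  (Z=0, Y=3, X=1, W=1, V=1, U=2) weight 1/648
  (Z=0, Y=3, X=1, W=1, V=1, U=3) weight 1/648
  (Z=0, Y=3, X=1, W=1, V=1, U=4) weight 1/648
  (Z=1, Y=2, X=2, W=0, V=0, U=2) weight 1/432
  (Z=1, Y=2, X=2, W=0, V=0, U=3) weight 1/432
  … 10 more
Group by W:
  weight(W=0) = 7/360
  weight(W=1) = 2/135
Total weight = 7/360 + 2/135 = 37/1080
P(W=0 | obs) = 7/360 / 37/1080 = 21/37
P(W=1 | obs) = 2/135 / 37/1080 = 16/37
argmax = 0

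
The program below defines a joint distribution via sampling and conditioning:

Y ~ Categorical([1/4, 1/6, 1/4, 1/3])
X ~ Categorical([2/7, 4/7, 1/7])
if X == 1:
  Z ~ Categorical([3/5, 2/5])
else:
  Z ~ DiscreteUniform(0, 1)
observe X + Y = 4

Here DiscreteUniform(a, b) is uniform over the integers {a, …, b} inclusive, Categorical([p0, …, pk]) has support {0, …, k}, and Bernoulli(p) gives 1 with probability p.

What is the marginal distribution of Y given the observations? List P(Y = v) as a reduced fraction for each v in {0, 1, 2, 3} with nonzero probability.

P(Y=2) = 3/19, P(Y=3) = 16/19

Enumerate traces; 4 have nonzero weight after conditioning:
  (Y=2, X=2, Z=0) weight 1/56
  (Y=2, X=2, Z=1) weight 1/56
  (Y=3, X=1, Z=0) weight 4/35
  (Y=3, X=1, Z=1) weight 8/105
Group by Y:
  weight(Y=2) = 1/28
  weight(Y=3) = 4/21
Total weight = 1/28 + 4/21 = 19/84
P(Y=2 | obs) = 1/28 / 19/84 = 3/19
P(Y=3 | obs) = 4/21 / 19/84 = 16/19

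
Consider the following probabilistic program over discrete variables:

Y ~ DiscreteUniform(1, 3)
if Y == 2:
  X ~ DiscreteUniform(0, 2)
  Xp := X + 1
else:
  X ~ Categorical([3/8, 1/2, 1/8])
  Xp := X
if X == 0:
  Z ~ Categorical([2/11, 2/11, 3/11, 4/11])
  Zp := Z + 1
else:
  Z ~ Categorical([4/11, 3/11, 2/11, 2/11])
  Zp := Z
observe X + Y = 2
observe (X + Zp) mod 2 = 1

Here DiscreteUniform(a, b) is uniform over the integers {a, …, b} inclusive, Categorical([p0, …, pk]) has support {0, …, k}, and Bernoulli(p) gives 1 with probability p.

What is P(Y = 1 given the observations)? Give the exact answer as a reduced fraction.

P(Y = 1 | obs) = 9/14

Enumerate traces; 4 have nonzero weight after conditioning:
  (Y=1, X=1, Z=0) weight 2/33
  (Y=1, X=1, Z=2) weight 1/33
  (Y=2, X=0, Z=0) weight 2/99
  (Y=2, X=0, Z=2) weight 1/33
Group by Y:
  weight(Y=1) = 1/11
  weight(Y=2) = 5/99
Total weight = 1/11 + 5/99 = 14/99
P(Y=1 | obs) = 1/11 / 14/99 = 9/14
P(Y=2 | obs) = 5/99 / 14/99 = 5/14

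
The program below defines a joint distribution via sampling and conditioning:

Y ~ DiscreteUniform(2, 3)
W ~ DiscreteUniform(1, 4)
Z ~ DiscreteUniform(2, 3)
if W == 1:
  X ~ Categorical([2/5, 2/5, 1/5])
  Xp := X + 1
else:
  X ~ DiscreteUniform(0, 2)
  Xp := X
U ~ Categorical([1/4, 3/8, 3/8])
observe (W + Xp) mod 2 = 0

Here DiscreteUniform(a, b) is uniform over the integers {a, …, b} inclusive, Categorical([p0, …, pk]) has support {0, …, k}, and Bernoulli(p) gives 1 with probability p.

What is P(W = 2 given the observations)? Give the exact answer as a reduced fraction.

Enumerate traces; 84 have nonzero weight after conditioning:
  (Y=2, W=1, Z=2, X=0, U=0) weight 1/160
  (Y=2, W=1, Z=2, X=0, U=1) weight 3/320
  (Y=2, W=1, Z=2, X=0, U=2) weight 3/320
  (Y=2, W=1, Z=2, X=2, U=0) weight 1/320
  (Y=2, W=1, Z=2, X=2, U=1) weight 3/640
  (Y=2, W=1, Z=2, X=2, U=2) weight 3/640
  (Y=2, W=1, Z=3, X=0, U=0) weight 1/160
  (Y=2, W=1, Z=3, X=0, U=1) weight 3/320
  (Y=2, W=2, Z=2, X=0, U=0) weight 1/192
  (Y=2, W=3, Z=2, X=1, U=0) weight 1/192
  … 74 more
Group by W:
  weight(W=1) = 3/20
  weight(W=2) = 1/6
  weight(W=3) = 1/12
  weight(W=4) = 1/6
Total weight = 3/20 + 1/6 + 1/12 + 1/6 = 17/30
P(W=1 | obs) = 3/20 / 17/30 = 9/34
P(W=2 | obs) = 1/6 / 17/30 = 5/17
P(W=3 | obs) = 1/12 / 17/30 = 5/34
P(W=4 | obs) = 1/6 / 17/30 = 5/17

P(W = 2 | obs) = 5/17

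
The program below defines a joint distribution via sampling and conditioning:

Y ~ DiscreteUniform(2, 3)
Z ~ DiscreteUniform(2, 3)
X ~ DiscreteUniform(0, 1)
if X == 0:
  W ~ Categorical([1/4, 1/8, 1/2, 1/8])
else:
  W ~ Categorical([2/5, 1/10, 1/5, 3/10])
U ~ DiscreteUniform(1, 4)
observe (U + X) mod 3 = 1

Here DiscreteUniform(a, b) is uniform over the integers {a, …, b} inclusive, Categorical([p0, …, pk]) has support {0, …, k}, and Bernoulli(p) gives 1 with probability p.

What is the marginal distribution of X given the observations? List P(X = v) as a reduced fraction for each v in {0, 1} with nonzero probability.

P(X=0) = 2/3, P(X=1) = 1/3

Enumerate traces; 48 have nonzero weight after conditioning:
  (Y=2, Z=2, X=0, W=0, U=1) weight 1/128
  (Y=2, Z=2, X=0, W=0, U=4) weight 1/128
  (Y=2, Z=2, X=0, W=1, U=1) weight 1/256
  (Y=2, Z=2, X=0, W=1, U=4) weight 1/256
  (Y=2, Z=2, X=0, W=2, U=1) weight 1/64
  (Y=2, Z=2, X=0, W=2, U=4) weight 1/64
  (Y=2, Z=2, X=0, W=3, U=1) weight 1/256
  (Y=2, Z=2, X=0, W=3, U=4) weight 1/256
  (Y=2, Z=2, X=1, W=0, U=3) weight 1/80
  … 39 more
Group by X:
  weight(X=0) = 1/4
  weight(X=1) = 1/8
Total weight = 1/4 + 1/8 = 3/8
P(X=0 | obs) = 1/4 / 3/8 = 2/3
P(X=1 | obs) = 1/8 / 3/8 = 1/3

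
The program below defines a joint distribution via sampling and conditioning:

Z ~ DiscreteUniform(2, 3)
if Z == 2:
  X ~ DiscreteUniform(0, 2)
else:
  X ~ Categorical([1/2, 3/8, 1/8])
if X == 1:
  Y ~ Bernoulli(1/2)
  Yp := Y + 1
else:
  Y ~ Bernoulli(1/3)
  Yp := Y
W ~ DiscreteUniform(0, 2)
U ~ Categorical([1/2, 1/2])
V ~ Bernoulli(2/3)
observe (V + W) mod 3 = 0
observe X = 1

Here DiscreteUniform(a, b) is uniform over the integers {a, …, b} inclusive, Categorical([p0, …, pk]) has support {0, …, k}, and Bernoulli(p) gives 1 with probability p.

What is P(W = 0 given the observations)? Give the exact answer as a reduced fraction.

Enumerate traces; 16 have nonzero weight after conditioning:
  (Z=2, X=1, Y=0, W=0, U=0, V=0) weight 1/216
  (Z=2, X=1, Y=0, W=0, U=1, V=0) weight 1/216
  (Z=2, X=1, Y=0, W=2, U=0, V=1) weight 1/108
  (Z=2, X=1, Y=0, W=2, U=1, V=1) weight 1/108
  (Z=2, X=1, Y=1, W=0, U=0, V=0) weight 1/216
  (Z=2, X=1, Y=1, W=0, U=1, V=0) weight 1/216
  (Z=2, X=1, Y=1, W=2, U=0, V=1) weight 1/108
  (Z=2, X=1, Y=1, W=2, U=1, V=1) weight 1/108
  … 8 more
Group by W:
  weight(W=0) = 17/432
  weight(W=2) = 17/216
Total weight = 17/432 + 17/216 = 17/144
P(W=0 | obs) = 17/432 / 17/144 = 1/3
P(W=2 | obs) = 17/216 / 17/144 = 2/3

P(W = 0 | obs) = 1/3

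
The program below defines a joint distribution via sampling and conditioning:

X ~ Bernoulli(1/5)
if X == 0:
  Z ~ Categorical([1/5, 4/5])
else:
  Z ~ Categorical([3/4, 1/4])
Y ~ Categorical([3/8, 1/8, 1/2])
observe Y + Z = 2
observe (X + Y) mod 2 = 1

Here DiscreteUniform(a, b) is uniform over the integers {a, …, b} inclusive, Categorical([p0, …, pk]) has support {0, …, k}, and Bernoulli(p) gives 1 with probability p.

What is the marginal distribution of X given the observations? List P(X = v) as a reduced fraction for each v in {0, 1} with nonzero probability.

P(X=0) = 16/31, P(X=1) = 15/31

Enumerate traces; 2 have nonzero weight after conditioning:
  (X=0, Z=1, Y=1) weight 2/25
  (X=1, Z=0, Y=2) weight 3/40
Group by X:
  weight(X=0) = 2/25
  weight(X=1) = 3/40
Total weight = 2/25 + 3/40 = 31/200
P(X=0 | obs) = 2/25 / 31/200 = 16/31
P(X=1 | obs) = 3/40 / 31/200 = 15/31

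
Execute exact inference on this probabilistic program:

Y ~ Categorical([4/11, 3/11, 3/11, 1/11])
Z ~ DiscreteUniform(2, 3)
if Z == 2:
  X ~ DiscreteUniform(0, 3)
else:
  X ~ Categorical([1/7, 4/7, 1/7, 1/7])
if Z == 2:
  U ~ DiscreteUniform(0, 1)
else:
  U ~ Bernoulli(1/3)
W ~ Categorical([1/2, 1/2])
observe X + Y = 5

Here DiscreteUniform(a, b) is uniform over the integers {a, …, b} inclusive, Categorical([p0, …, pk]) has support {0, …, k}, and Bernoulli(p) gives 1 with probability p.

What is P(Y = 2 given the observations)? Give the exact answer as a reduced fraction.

P(Y = 2 | obs) = 3/4

Enumerate traces; 16 have nonzero weight after conditioning:
  (Y=2, Z=2, X=3, U=0, W=0) weight 3/352
  (Y=2, Z=2, X=3, U=0, W=1) weight 3/352
  (Y=2, Z=2, X=3, U=1, W=0) weight 3/352
  (Y=2, Z=2, X=3, U=1, W=1) weight 3/352
  (Y=2, Z=3, X=3, U=0, W=0) weight 1/154
  (Y=2, Z=3, X=3, U=0, W=1) weight 1/154
  (Y=2, Z=3, X=3, U=1, W=0) weight 1/308
  (Y=2, Z=3, X=3, U=1, W=1) weight 1/308
  (Y=3, Z=2, X=2, U=0, W=0) weight 1/352
  … 7 more
Group by Y:
  weight(Y=2) = 3/56
  weight(Y=3) = 1/56
Total weight = 3/56 + 1/56 = 1/14
P(Y=2 | obs) = 3/56 / 1/14 = 3/4
P(Y=3 | obs) = 1/56 / 1/14 = 1/4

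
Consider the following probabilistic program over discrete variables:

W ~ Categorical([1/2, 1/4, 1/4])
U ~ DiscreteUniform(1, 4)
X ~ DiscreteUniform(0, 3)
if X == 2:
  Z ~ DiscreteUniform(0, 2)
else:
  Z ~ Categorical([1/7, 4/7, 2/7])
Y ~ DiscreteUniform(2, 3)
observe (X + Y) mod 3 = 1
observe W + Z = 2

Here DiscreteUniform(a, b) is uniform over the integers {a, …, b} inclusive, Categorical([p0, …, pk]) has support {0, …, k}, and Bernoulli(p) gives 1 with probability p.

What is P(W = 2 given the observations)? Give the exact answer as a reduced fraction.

P(W = 2 | obs) = 2/11

Enumerate traces; 24 have nonzero weight after conditioning:
  (W=0, U=1, X=1, Z=2, Y=3) weight 1/224
  (W=0, U=1, X=2, Z=2, Y=2) weight 1/192
  (W=0, U=2, X=1, Z=2, Y=3) weight 1/224
  (W=0, U=2, X=2, Z=2, Y=2) weight 1/192
  (W=0, U=3, X=1, Z=2, Y=3) weight 1/224
  (W=0, U=3, X=2, Z=2, Y=2) weight 1/192
  (W=0, U=4, X=1, Z=2, Y=3) weight 1/224
  (W=0, U=4, X=2, Z=2, Y=2) weight 1/192
  (W=1, U=1, X=1, Z=1, Y=3) weight 1/224
  (W=2, U=1, X=1, Z=0, Y=3) weight 1/896
  … 14 more
Group by W:
  weight(W=0) = 13/336
  weight(W=1) = 19/672
  weight(W=2) = 5/336
Total weight = 13/336 + 19/672 + 5/336 = 55/672
P(W=0 | obs) = 13/336 / 55/672 = 26/55
P(W=1 | obs) = 19/672 / 55/672 = 19/55
P(W=2 | obs) = 5/336 / 55/672 = 2/11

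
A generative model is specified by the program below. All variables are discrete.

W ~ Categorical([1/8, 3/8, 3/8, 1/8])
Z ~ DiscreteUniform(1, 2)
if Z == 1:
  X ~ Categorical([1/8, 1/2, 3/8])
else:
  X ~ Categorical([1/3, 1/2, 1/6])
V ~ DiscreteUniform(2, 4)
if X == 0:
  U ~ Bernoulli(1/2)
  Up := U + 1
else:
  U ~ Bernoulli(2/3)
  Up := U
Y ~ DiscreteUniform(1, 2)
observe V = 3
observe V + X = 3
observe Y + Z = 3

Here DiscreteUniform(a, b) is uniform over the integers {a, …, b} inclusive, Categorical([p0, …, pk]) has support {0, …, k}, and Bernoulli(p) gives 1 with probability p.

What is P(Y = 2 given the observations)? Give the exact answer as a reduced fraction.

P(Y = 2 | obs) = 3/11

Enumerate traces; 16 have nonzero weight after conditioning:
  (W=0, Z=1, X=0, V=3, U=0, Y=2) weight 1/1536
  (W=0, Z=1, X=0, V=3, U=1, Y=2) weight 1/1536
  (W=0, Z=2, X=0, V=3, U=0, Y=1) weight 1/576
  (W=0, Z=2, X=0, V=3, U=1, Y=1) weight 1/576
  (W=1, Z=1, X=0, V=3, U=0, Y=2) weight 1/512
  (W=1, Z=1, X=0, V=3, U=1, Y=2) weight 1/512
  (W=1, Z=2, X=0, V=3, U=0, Y=1) weight 1/192
  (W=1, Z=2, X=0, V=3, U=1, Y=1) weight 1/192
  … 8 more
Group by Y:
  weight(Y=1) = 1/36
  weight(Y=2) = 1/96
Total weight = 1/36 + 1/96 = 11/288
P(Y=1 | obs) = 1/36 / 11/288 = 8/11
P(Y=2 | obs) = 1/96 / 11/288 = 3/11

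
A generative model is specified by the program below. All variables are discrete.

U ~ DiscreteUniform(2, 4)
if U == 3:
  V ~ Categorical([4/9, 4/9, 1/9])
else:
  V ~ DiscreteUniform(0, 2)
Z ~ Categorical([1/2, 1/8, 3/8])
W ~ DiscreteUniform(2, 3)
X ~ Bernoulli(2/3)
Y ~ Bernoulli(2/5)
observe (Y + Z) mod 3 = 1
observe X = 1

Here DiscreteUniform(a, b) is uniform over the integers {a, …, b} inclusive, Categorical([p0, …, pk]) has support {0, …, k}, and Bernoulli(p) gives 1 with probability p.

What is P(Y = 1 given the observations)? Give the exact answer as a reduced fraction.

Enumerate traces; 36 have nonzero weight after conditioning:
  (U=2, V=0, Z=0, W=2, X=1, Y=1) weight 1/135
  (U=2, V=0, Z=0, W=3, X=1, Y=1) weight 1/135
  (U=2, V=0, Z=1, W=2, X=1, Y=0) weight 1/360
  (U=2, V=0, Z=1, W=3, X=1, Y=0) weight 1/360
  (U=2, V=1, Z=0, W=2, X=1, Y=1) weight 1/135
  (U=2, V=1, Z=0, W=3, X=1, Y=1) weight 1/135
  (U=2, V=1, Z=1, W=2, X=1, Y=0) weight 1/360
  (U=2, V=1, Z=1, W=3, X=1, Y=0) weight 1/360
  … 28 more
Group by Y:
  weight(Y=0) = 1/20
  weight(Y=1) = 2/15
Total weight = 1/20 + 2/15 = 11/60
P(Y=0 | obs) = 1/20 / 11/60 = 3/11
P(Y=1 | obs) = 2/15 / 11/60 = 8/11

P(Y = 1 | obs) = 8/11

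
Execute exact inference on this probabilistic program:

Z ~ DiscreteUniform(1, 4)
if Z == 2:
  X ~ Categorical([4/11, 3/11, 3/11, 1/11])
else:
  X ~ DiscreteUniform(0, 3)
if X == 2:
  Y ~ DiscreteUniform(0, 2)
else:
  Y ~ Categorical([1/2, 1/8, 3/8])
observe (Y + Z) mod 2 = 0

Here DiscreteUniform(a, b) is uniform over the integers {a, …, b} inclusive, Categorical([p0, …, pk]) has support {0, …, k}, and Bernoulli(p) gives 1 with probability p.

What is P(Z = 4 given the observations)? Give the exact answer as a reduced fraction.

Enumerate traces; 24 have nonzero weight after conditioning:
  (Z=1, X=0, Y=1) weight 1/128
  (Z=1, X=1, Y=1) weight 1/128
  (Z=1, X=2, Y=1) weight 1/48
  (Z=1, X=3, Y=1) weight 1/128
  (Z=2, X=0, Y=0) weight 1/22
  (Z=2, X=0, Y=2) weight 3/88
  (Z=2, X=1, Y=0) weight 3/88
  (Z=2, X=1, Y=2) weight 9/352
  (Z=3, X=0, Y=1) weight 1/128
  (Z=4, X=0, Y=0) weight 1/32
  … 14 more
Group by Z:
  weight(Z=1) = 17/384
  weight(Z=2) = 9/44
  weight(Z=3) = 17/384
  weight(Z=4) = 79/384
Total weight = 17/384 + 9/44 + 17/384 + 79/384 = 2107/4224
P(Z=1 | obs) = 17/384 / 2107/4224 = 187/2107
P(Z=2 | obs) = 9/44 / 2107/4224 = 864/2107
P(Z=3 | obs) = 17/384 / 2107/4224 = 187/2107
P(Z=4 | obs) = 79/384 / 2107/4224 = 869/2107

P(Z = 4 | obs) = 869/2107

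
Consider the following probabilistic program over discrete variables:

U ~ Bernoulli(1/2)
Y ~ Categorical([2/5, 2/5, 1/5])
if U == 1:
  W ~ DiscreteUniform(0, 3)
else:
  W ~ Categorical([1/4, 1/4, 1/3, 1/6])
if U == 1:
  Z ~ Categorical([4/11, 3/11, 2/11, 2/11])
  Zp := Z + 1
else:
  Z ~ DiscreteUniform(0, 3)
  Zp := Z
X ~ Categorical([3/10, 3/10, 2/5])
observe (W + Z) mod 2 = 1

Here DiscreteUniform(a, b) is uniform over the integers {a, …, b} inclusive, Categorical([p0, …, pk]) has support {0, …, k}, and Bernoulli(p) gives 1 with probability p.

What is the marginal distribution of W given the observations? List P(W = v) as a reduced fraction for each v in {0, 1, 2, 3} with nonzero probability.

Enumerate traces; 144 have nonzero weight after conditioning:
  (U=0, Y=0, W=0, Z=1, X=0) weight 3/800
  (U=0, Y=0, W=0, Z=1, X=1) weight 3/800
  (U=0, Y=0, W=0, Z=1, X=2) weight 1/200
  (U=0, Y=0, W=0, Z=3, X=0) weight 3/800
  (U=0, Y=0, W=0, Z=3, X=1) weight 3/800
  (U=0, Y=0, W=0, Z=3, X=2) weight 1/200
  (U=0, Y=0, W=1, Z=0, X=0) weight 3/800
  (U=0, Y=0, W=1, Z=0, X=1) weight 3/800
  (U=0, Y=0, W=2, Z=1, X=0) weight 1/200
  (U=0, Y=0, W=3, Z=0, X=0) weight 1/400
  … 134 more
Group by W:
  weight(W=0) = 21/176
  weight(W=1) = 23/176
  weight(W=2) = 37/264
  weight(W=3) = 29/264
Total weight = 21/176 + 23/176 + 37/264 + 29/264 = 1/2
P(W=0 | obs) = 21/176 / 1/2 = 21/88
P(W=1 | obs) = 23/176 / 1/2 = 23/88
P(W=2 | obs) = 37/264 / 1/2 = 37/132
P(W=3 | obs) = 29/264 / 1/2 = 29/132

P(W=0) = 21/88, P(W=1) = 23/88, P(W=2) = 37/132, P(W=3) = 29/132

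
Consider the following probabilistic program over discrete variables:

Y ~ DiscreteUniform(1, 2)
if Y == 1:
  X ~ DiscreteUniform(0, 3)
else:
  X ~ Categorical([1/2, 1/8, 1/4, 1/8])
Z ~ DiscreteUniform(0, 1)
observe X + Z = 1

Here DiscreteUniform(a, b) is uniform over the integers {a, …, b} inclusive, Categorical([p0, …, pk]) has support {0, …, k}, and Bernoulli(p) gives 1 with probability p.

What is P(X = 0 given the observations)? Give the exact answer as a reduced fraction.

Enumerate traces; 4 have nonzero weight after conditioning:
  (Y=1, X=0, Z=1) weight 1/16
  (Y=1, X=1, Z=0) weight 1/16
  (Y=2, X=0, Z=1) weight 1/8
  (Y=2, X=1, Z=0) weight 1/32
Group by X:
  weight(X=0) = 3/16
  weight(X=1) = 3/32
Total weight = 3/16 + 3/32 = 9/32
P(X=0 | obs) = 3/16 / 9/32 = 2/3
P(X=1 | obs) = 3/32 / 9/32 = 1/3

P(X = 0 | obs) = 2/3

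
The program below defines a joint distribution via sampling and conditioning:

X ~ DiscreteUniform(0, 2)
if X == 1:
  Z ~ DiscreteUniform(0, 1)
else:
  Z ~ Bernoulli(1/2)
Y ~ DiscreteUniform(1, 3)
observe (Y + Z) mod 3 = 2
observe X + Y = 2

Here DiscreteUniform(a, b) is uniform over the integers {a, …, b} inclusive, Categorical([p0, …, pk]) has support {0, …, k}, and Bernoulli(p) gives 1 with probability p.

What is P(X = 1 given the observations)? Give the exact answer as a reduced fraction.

Enumerate traces; 2 have nonzero weight after conditioning:
  (X=0, Z=0, Y=2) weight 1/18
  (X=1, Z=1, Y=1) weight 1/18
Group by X:
  weight(X=0) = 1/18
  weight(X=1) = 1/18
Total weight = 1/18 + 1/18 = 1/9
P(X=0 | obs) = 1/18 / 1/9 = 1/2
P(X=1 | obs) = 1/18 / 1/9 = 1/2

P(X = 1 | obs) = 1/2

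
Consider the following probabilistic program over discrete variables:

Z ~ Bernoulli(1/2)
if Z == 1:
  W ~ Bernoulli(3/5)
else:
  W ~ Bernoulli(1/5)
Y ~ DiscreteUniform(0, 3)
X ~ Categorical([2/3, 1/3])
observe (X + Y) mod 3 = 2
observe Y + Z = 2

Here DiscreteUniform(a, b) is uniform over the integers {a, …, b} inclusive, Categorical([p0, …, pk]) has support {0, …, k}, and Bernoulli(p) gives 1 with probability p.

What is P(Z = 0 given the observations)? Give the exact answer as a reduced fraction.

Enumerate traces; 4 have nonzero weight after conditioning:
  (Z=0, W=0, Y=2, X=0) weight 1/15
  (Z=0, W=1, Y=2, X=0) weight 1/60
  (Z=1, W=0, Y=1, X=1) weight 1/60
  (Z=1, W=1, Y=1, X=1) weight 1/40
Group by Z:
  weight(Z=0) = 1/12
  weight(Z=1) = 1/24
Total weight = 1/12 + 1/24 = 1/8
P(Z=0 | obs) = 1/12 / 1/8 = 2/3
P(Z=1 | obs) = 1/24 / 1/8 = 1/3

P(Z = 0 | obs) = 2/3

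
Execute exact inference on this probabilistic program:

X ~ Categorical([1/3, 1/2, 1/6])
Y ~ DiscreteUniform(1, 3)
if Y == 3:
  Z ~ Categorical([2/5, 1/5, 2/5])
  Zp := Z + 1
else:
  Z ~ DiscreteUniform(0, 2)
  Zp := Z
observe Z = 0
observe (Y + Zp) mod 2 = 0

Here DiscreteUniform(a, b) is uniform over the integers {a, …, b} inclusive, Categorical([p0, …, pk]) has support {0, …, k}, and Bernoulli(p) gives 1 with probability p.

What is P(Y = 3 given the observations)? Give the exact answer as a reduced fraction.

Enumerate traces; 6 have nonzero weight after conditioning:
  (X=0, Y=2, Z=0) weight 1/27
  (X=0, Y=3, Z=0) weight 2/45
  (X=1, Y=2, Z=0) weight 1/18
  (X=1, Y=3, Z=0) weight 1/15
  (X=2, Y=2, Z=0) weight 1/54
  (X=2, Y=3, Z=0) weight 1/45
Group by Y:
  weight(Y=2) = 1/9
  weight(Y=3) = 2/15
Total weight = 1/9 + 2/15 = 11/45
P(Y=2 | obs) = 1/9 / 11/45 = 5/11
P(Y=3 | obs) = 2/15 / 11/45 = 6/11

P(Y = 3 | obs) = 6/11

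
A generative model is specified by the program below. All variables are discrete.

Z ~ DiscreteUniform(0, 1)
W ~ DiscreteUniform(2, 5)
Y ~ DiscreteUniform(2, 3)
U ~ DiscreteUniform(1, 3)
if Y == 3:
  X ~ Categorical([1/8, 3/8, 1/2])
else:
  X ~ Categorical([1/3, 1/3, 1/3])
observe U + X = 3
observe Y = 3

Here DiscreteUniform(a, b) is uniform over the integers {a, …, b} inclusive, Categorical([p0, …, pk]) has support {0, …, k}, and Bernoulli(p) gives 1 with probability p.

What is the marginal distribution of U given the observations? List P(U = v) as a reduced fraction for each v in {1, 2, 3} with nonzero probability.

P(U=1) = 1/2, P(U=2) = 3/8, P(U=3) = 1/8

Enumerate traces; 24 have nonzero weight after conditioning:
  (Z=0, W=2, Y=3, U=1, X=2) weight 1/96
  (Z=0, W=2, Y=3, U=2, X=1) weight 1/128
  (Z=0, W=2, Y=3, U=3, X=0) weight 1/384
  (Z=0, W=3, Y=3, U=1, X=2) weight 1/96
  (Z=0, W=3, Y=3, U=2, X=1) weight 1/128
  (Z=0, W=3, Y=3, U=3, X=0) weight 1/384
  (Z=0, W=4, Y=3, U=1, X=2) weight 1/96
  (Z=0, W=4, Y=3, U=2, X=1) weight 1/128
  … 16 more
Group by U:
  weight(U=1) = 1/12
  weight(U=2) = 1/16
  weight(U=3) = 1/48
Total weight = 1/12 + 1/16 + 1/48 = 1/6
P(U=1 | obs) = 1/12 / 1/6 = 1/2
P(U=2 | obs) = 1/16 / 1/6 = 3/8
P(U=3 | obs) = 1/48 / 1/6 = 1/8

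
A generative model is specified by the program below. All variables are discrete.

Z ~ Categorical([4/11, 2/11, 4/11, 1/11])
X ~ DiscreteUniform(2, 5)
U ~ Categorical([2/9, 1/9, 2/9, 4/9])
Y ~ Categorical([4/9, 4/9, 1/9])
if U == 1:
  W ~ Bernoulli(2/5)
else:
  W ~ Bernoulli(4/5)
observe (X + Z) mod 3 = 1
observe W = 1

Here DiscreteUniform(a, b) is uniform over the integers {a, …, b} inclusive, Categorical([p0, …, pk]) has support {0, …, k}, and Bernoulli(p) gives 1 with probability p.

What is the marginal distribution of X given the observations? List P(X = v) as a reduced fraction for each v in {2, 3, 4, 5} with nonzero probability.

P(X=2) = 4/15, P(X=3) = 2/15, P(X=4) = 1/3, P(X=5) = 4/15

Enumerate traces; 60 have nonzero weight after conditioning:
  (Z=0, X=4, U=0, Y=0, W=1) weight 32/4455
  (Z=0, X=4, U=0, Y=1, W=1) weight 32/4455
  (Z=0, X=4, U=0, Y=2, W=1) weight 8/4455
  (Z=0, X=4, U=1, Y=0, W=1) weight 8/4455
  (Z=0, X=4, U=1, Y=1, W=1) weight 8/4455
  (Z=0, X=4, U=1, Y=2, W=1) weight 2/4455
  (Z=0, X=4, U=2, Y=0, W=1) weight 32/4455
  (Z=0, X=4, U=2, Y=1, W=1) weight 32/4455
  (Z=1, X=3, U=0, Y=0, W=1) weight 16/4455
  (Z=2, X=2, U=0, Y=0, W=1) weight 32/4455
  … 50 more
Group by X:
  weight(X=2) = 34/495
  weight(X=3) = 17/495
  weight(X=4) = 17/198
  weight(X=5) = 34/495
Total weight = 34/495 + 17/495 + 17/198 + 34/495 = 17/66
P(X=2 | obs) = 34/495 / 17/66 = 4/15
P(X=3 | obs) = 17/495 / 17/66 = 2/15
P(X=4 | obs) = 17/198 / 17/66 = 1/3
P(X=5 | obs) = 34/495 / 17/66 = 4/15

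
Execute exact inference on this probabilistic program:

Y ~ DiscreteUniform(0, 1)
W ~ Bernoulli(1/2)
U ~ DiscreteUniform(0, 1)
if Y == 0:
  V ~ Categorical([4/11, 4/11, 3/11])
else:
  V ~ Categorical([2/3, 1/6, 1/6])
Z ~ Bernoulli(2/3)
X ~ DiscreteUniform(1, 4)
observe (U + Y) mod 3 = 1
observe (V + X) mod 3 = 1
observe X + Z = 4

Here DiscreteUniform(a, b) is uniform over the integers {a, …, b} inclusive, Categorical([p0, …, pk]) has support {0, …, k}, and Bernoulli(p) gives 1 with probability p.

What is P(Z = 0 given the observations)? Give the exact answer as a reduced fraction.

Enumerate traces; 8 have nonzero weight after conditioning:
  (Y=0, W=0, U=1, V=0, Z=0, X=4) weight 1/264
  (Y=0, W=0, U=1, V=1, Z=1, X=3) weight 1/132
  (Y=0, W=1, U=1, V=0, Z=0, X=4) weight 1/264
  (Y=0, W=1, U=1, V=1, Z=1, X=3) weight 1/132
  (Y=1, W=0, U=0, V=0, Z=0, X=4) weight 1/144
  (Y=1, W=0, U=0, V=1, Z=1, X=3) weight 1/288
  (Y=1, W=1, U=0, V=0, Z=0, X=4) weight 1/144
  (Y=1, W=1, U=0, V=1, Z=1, X=3) weight 1/288
Group by Z:
  weight(Z=0) = 17/792
  weight(Z=1) = 35/1584
Total weight = 17/792 + 35/1584 = 23/528
P(Z=0 | obs) = 17/792 / 23/528 = 34/69
P(Z=1 | obs) = 35/1584 / 23/528 = 35/69

P(Z = 0 | obs) = 34/69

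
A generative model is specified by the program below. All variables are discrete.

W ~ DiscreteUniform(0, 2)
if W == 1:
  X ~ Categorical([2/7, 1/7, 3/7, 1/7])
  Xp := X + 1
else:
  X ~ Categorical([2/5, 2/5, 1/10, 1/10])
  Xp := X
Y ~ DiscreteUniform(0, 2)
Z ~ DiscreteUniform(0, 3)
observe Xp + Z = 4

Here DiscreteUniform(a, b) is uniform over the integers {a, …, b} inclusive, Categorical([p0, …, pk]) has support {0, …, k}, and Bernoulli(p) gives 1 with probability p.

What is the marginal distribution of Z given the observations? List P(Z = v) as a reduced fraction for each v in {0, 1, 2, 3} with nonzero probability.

Enumerate traces; 30 have nonzero weight after conditioning:
  (W=0, X=1, Y=0, Z=3) weight 1/90
  (W=0, X=1, Y=1, Z=3) weight 1/90
  (W=0, X=1, Y=2, Z=3) weight 1/90
  (W=0, X=2, Y=0, Z=2) weight 1/360
  (W=0, X=2, Y=1, Z=2) weight 1/360
  (W=0, X=2, Y=2, Z=2) weight 1/360
  (W=0, X=3, Y=0, Z=1) weight 1/360
  (W=0, X=3, Y=1, Z=1) weight 1/360
  (W=1, X=3, Y=0, Z=0) weight 1/252
  … 21 more
Group by Z:
  weight(Z=0) = 1/84
  weight(Z=1) = 11/210
  weight(Z=2) = 1/35
  weight(Z=3) = 19/210
Total weight = 1/84 + 11/210 + 1/35 + 19/210 = 11/60
P(Z=0 | obs) = 1/84 / 11/60 = 5/77
P(Z=1 | obs) = 11/210 / 11/60 = 2/7
P(Z=2 | obs) = 1/35 / 11/60 = 12/77
P(Z=3 | obs) = 19/210 / 11/60 = 38/77

P(Z=0) = 5/77, P(Z=1) = 2/7, P(Z=2) = 12/77, P(Z=3) = 38/77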